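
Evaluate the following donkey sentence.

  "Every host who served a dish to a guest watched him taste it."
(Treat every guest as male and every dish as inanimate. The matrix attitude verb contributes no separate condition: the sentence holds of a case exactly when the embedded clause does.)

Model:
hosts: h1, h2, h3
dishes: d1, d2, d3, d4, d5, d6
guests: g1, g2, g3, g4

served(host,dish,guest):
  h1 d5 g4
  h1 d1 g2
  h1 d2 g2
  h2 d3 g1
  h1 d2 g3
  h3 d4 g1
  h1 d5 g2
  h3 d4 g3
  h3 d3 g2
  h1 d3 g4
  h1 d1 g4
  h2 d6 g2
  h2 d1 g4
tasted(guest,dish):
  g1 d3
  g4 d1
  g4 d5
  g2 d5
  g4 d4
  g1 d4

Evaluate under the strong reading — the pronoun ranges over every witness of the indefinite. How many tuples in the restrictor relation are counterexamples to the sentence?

"him" takes "a guest" as antecedent and "it" takes "a dish"; both are donkey pronouns co-varying with the restrictor.
Strong reading: for every (h,d,g) with served(h,d,g), tasted(g,d).
Restrictor triples: (h1,d1,g2)→tasted(g2,d1) ✗  (h1,d1,g4)→tasted(g4,d1) ✓  (h1,d2,g2)→tasted(g2,d2) ✗  (h1,d2,g3)→tasted(g3,d2) ✗  (h1,d3,g4)→tasted(g4,d3) ✗  (h1,d5,g2)→tasted(g2,d5) ✓  (h1,d5,g4)→tasted(g4,d5) ✓  (h2,d1,g4)→tasted(g4,d1) ✓  (h2,d3,g1)→tasted(g1,d3) ✓  (h2,d6,g2)→tasted(g2,d6) ✗  (h3,d3,g2)→tasted(g2,d3) ✗  (h3,d4,g1)→tasted(g1,d4) ✓  (h3,d4,g3)→tasted(g3,d4) ✗
Counterexamples (restrictor triples failing the scope): 7.

7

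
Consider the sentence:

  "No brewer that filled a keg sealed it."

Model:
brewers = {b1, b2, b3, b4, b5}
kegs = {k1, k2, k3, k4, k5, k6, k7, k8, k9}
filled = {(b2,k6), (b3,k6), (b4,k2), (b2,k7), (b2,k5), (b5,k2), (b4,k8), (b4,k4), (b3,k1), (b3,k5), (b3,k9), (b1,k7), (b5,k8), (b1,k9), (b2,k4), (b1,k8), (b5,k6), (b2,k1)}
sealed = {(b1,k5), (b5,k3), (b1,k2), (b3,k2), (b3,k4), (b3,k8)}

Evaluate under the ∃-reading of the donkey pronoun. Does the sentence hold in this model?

True

"it" takes "a keg" as antecedent — a donkey pronoun bound across the clause boundary.
Truth condition: for no (b,k) with filled(b,k) does sealed(b,k) hold.
Restrictor pairs — does the scope hold? (b1,k7):fails  (b1,k8):fails  (b1,k9):fails  (b2,k1):fails  (b2,k4):fails  (b2,k5):fails  (b2,k6):fails  (b2,k7):fails  (b3,k1):fails  (b3,k5):fails  (b3,k6):fails  (b3,k9):fails  (b4,k2):fails  (b4,k4):fails  (b4,k8):fails  (b5,k2):fails  (b5,k6):fails  (b5,k8):fails
Scope holds for no restrictor pair, so the sentence is true.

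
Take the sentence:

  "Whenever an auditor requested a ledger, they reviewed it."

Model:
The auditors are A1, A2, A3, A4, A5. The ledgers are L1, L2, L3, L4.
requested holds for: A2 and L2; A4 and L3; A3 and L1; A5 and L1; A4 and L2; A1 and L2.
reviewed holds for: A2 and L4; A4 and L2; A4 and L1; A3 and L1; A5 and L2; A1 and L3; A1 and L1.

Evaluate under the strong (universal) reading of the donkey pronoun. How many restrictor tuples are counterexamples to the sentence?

4

"it" takes "a ledger" as antecedent — a donkey pronoun bound across the clause boundary.
Strong reading: for every (a,l) with requested(a,l), reviewed(a,l).
Restrictor pairs: (A1,L2) ✗  (A2,L2) ✗  (A3,L1) ✓  (A4,L2) ✓  (A4,L3) ✗  (A5,L1) ✗
Counterexamples (restrictor pairs failing the scope): 4.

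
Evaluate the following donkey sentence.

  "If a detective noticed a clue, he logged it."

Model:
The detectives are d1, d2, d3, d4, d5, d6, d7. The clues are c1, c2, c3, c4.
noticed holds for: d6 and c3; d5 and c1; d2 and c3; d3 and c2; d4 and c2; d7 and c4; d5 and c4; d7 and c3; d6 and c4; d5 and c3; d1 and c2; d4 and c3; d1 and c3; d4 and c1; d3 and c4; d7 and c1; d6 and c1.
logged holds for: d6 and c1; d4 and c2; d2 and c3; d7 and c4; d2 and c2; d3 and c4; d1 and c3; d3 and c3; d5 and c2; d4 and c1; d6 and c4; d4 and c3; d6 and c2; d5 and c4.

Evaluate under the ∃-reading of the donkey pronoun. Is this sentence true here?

"it" takes "a clue" as antecedent — a donkey pronoun bound across the clause boundary.
Weak reading: every detective d with some noticed-clue has at least one noticed-clue c such that logged(d,c).
Per detective: d1:✓  d2:✓  d3:✓  d4:✓  d5:✓  d6:✓  d7:✓
Every detective in the restrictor has a witness.

True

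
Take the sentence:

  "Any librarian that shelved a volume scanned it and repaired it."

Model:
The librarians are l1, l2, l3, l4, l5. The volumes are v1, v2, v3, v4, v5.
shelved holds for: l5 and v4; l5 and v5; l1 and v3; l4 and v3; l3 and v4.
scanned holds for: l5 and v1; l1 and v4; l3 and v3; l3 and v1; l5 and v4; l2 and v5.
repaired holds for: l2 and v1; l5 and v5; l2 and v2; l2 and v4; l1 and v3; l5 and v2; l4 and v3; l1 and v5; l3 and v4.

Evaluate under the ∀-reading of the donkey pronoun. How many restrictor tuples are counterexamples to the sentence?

"it" takes "a volume" as antecedent — a donkey pronoun bound across the clause boundary.
Strong reading: for every (l,v) with shelved(l,v), scanned(l,v) ∧ repaired(l,v).
Restrictor pairs: (l1,v3) ✗  (l3,v4) ✗  (l4,v3) ✗  (l5,v4) ✗  (l5,v5) ✗
Counterexamples (restrictor pairs failing the scope): 5.

5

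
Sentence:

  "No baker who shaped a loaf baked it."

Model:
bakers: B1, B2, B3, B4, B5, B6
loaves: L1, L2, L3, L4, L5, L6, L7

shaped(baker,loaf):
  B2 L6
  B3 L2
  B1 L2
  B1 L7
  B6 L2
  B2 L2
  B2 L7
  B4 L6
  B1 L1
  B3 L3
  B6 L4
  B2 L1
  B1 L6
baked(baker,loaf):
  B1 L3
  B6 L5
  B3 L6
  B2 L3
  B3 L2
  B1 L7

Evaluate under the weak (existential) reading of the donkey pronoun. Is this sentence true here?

False

"it" takes "a loaf" as antecedent — a donkey pronoun bound across the clause boundary.
Truth condition: for no (b,l) with shaped(b,l) does baked(b,l) hold.
Restrictor pairs — does the scope hold? (B1,L1):fails  (B1,L2):fails  (B1,L6):fails  (B1,L7):holds  (B2,L1):fails  (B2,L2):fails  (B2,L6):fails  (B2,L7):fails  (B3,L2):holds  (B3,L3):fails  (B4,L6):fails  (B6,L2):fails  (B6,L4):fails
Scope holds for 2 pair(s), so the sentence is false.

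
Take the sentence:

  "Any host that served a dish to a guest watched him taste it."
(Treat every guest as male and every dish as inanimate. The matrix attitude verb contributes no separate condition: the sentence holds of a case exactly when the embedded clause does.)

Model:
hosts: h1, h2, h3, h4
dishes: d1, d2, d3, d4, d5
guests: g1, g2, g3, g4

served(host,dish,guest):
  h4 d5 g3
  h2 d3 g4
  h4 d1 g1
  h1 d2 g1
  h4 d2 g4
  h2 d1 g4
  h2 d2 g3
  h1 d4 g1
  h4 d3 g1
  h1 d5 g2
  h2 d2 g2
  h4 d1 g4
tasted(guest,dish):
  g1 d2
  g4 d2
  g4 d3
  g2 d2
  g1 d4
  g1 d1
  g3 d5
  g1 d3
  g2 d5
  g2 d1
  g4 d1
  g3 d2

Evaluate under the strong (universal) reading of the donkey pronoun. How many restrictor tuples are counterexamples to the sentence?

"him" takes "a guest" as antecedent and "it" takes "a dish"; both are donkey pronouns co-varying with the restrictor.
Strong reading: for every (h,d,g) with served(h,d,g), tasted(g,d).
Restrictor triples: (h1,d2,g1)→tasted(g1,d2) ✓  (h1,d4,g1)→tasted(g1,d4) ✓  (h1,d5,g2)→tasted(g2,d5) ✓  (h2,d1,g4)→tasted(g4,d1) ✓  (h2,d2,g2)→tasted(g2,d2) ✓  (h2,d2,g3)→tasted(g3,d2) ✓  (h2,d3,g4)→tasted(g4,d3) ✓  (h4,d1,g1)→tasted(g1,d1) ✓  (h4,d1,g4)→tasted(g4,d1) ✓  (h4,d2,g4)→tasted(g4,d2) ✓  (h4,d3,g1)→tasted(g1,d3) ✓  (h4,d5,g3)→tasted(g3,d5) ✓
Counterexamples (restrictor triples failing the scope): 0.

0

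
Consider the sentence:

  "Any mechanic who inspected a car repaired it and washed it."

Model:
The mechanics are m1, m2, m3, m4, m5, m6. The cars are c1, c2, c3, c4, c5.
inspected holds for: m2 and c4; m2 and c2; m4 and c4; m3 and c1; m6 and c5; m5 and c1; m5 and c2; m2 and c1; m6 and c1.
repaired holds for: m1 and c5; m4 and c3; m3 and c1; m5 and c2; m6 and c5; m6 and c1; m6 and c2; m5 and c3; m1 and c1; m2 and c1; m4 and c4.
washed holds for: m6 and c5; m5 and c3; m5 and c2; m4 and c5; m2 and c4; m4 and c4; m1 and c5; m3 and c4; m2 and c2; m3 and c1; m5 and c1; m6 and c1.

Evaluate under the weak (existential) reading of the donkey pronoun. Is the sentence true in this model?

"it" takes "a car" as antecedent — a donkey pronoun bound across the clause boundary.
Weak reading: every mechanic m with some inspected-car has at least one inspected-car c such that repaired(m,c) ∧ washed(m,c).
Per mechanic: m2:✗  m3:✓  m4:✓  m5:✓  m6:✓
m2 has no witness among its inspected-cars.

False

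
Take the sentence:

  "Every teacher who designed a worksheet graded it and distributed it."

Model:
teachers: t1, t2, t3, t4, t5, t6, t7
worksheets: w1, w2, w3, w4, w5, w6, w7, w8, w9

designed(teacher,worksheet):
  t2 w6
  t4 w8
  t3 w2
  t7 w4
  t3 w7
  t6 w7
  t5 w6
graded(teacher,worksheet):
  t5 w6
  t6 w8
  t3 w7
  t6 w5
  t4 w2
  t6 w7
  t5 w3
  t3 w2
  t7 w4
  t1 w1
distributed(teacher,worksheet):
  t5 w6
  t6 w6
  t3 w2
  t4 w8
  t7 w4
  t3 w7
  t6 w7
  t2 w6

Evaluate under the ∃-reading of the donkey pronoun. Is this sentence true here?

"it" takes "a worksheet" as antecedent — a donkey pronoun bound across the clause boundary.
Weak reading: every teacher t with some designed-worksheet has at least one designed-worksheet w such that graded(t,w) ∧ distributed(t,w).
Per teacher: t2:✗  t3:✓  t4:✗  t5:✓  t6:✓  t7:✓
t2 has no witness among its designed-worksheets.

False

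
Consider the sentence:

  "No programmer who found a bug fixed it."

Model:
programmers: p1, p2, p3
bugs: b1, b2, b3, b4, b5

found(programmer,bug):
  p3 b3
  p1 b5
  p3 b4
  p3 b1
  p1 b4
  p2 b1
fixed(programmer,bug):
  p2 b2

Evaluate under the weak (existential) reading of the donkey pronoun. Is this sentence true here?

True

"it" takes "a bug" as antecedent — a donkey pronoun bound across the clause boundary.
Truth condition: for no (p,b) with found(p,b) does fixed(p,b) hold.
Restrictor pairs — does the scope hold? (p1,b4):fails  (p1,b5):fails  (p2,b1):fails  (p3,b1):fails  (p3,b3):fails  (p3,b4):fails
Scope holds for no restrictor pair, so the sentence is true.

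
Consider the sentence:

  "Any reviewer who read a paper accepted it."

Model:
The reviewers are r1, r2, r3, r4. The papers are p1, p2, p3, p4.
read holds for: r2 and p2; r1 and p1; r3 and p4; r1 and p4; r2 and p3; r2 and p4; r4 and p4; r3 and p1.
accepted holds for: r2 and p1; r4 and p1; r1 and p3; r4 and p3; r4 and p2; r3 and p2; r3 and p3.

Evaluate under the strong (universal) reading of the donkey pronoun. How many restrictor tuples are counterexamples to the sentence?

8

"it" takes "a paper" as antecedent — a donkey pronoun bound across the clause boundary.
Strong reading: for every (r,p) with read(r,p), accepted(r,p).
Restrictor pairs: (r1,p1) ✗  (r1,p4) ✗  (r2,p2) ✗  (r2,p3) ✗  (r2,p4) ✗  (r3,p1) ✗  (r3,p4) ✗  (r4,p4) ✗
Counterexamples (restrictor pairs failing the scope): 8.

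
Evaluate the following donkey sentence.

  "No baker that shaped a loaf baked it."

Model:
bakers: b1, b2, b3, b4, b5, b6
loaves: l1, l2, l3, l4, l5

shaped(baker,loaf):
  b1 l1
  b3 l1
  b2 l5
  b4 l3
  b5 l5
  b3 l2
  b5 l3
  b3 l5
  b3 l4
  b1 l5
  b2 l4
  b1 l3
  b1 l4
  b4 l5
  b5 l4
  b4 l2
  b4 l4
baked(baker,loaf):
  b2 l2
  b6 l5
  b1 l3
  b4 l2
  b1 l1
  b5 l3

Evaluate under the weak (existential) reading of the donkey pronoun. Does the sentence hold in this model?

"it" takes "a loaf" as antecedent — a donkey pronoun bound across the clause boundary.
Truth condition: for no (b,l) with shaped(b,l) does baked(b,l) hold.
Restrictor pairs — does the scope hold? (b1,l1):holds  (b1,l3):holds  (b1,l4):fails  (b1,l5):fails  (b2,l4):fails  (b2,l5):fails  (b3,l1):fails  (b3,l2):fails  (b3,l4):fails  (b3,l5):fails  (b4,l2):holds  (b4,l3):fails  (b4,l4):fails  (b4,l5):fails  (b5,l3):holds  (b5,l4):fails  (b5,l5):fails
Scope holds for 4 pair(s), so the sentence is false.

False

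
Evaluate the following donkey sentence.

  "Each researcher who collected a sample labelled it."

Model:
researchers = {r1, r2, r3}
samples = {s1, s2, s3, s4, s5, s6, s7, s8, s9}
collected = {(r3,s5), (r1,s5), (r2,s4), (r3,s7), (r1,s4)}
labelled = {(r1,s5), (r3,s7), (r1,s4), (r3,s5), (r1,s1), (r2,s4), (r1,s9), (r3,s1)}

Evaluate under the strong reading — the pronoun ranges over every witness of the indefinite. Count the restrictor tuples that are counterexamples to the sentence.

"it" takes "a sample" as antecedent — a donkey pronoun bound across the clause boundary.
Strong reading: for every (r,s) with collected(r,s), labelled(r,s).
Restrictor pairs: (r1,s4) ✓  (r1,s5) ✓  (r2,s4) ✓  (r3,s5) ✓  (r3,s7) ✓
Counterexamples (restrictor pairs failing the scope): 0.

0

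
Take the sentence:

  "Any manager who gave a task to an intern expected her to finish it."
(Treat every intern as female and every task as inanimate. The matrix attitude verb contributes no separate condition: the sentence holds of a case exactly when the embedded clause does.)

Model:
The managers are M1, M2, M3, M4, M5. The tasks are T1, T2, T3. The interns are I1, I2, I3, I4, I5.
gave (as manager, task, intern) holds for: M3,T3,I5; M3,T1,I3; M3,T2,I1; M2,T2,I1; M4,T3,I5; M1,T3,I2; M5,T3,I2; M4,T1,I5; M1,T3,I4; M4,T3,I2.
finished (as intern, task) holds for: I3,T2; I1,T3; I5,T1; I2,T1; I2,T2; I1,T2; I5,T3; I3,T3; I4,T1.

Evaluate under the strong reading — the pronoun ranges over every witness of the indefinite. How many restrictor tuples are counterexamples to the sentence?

"her" takes "an intern" as antecedent and "it" takes "a task"; both are donkey pronouns co-varying with the restrictor.
Strong reading: for every (m,t,i) with gave(m,t,i), finished(i,t).
Restrictor triples: (M1,T3,I2)→finished(I2,T3) ✗  (M1,T3,I4)→finished(I4,T3) ✗  (M2,T2,I1)→finished(I1,T2) ✓  (M3,T1,I3)→finished(I3,T1) ✗  (M3,T2,I1)→finished(I1,T2) ✓  (M3,T3,I5)→finished(I5,T3) ✓  (M4,T1,I5)→finished(I5,T1) ✓  (M4,T3,I2)→finished(I2,T3) ✗  (M4,T3,I5)→finished(I5,T3) ✓  (M5,T3,I2)→finished(I2,T3) ✗
Counterexamples (restrictor triples failing the scope): 5.

5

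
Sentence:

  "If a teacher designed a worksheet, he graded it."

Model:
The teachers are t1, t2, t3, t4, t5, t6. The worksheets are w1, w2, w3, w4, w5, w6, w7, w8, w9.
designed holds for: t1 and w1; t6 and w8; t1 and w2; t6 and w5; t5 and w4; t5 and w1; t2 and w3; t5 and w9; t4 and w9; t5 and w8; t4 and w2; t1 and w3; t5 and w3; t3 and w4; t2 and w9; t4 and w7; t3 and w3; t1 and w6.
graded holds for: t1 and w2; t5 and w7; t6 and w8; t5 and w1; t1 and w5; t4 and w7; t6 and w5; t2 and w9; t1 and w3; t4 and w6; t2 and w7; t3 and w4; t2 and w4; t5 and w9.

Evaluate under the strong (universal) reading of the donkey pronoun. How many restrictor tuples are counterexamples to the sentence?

9

"it" takes "a worksheet" as antecedent — a donkey pronoun bound across the clause boundary.
Strong reading: for every (t,w) with designed(t,w), graded(t,w).
Restrictor pairs: (t1,w1) ✗  (t1,w2) ✓  (t1,w3) ✓  (t1,w6) ✗  (t2,w3) ✗  (t2,w9) ✓  (t3,w3) ✗  (t3,w4) ✓  (t4,w2) ✗  (t4,w7) ✓  (t4,w9) ✗  (t5,w1) ✓  (t5,w3) ✗  (t5,w4) ✗  (t5,w8) ✗  (t5,w9) ✓  (t6,w5) ✓  (t6,w8) ✓
Counterexamples (restrictor pairs failing the scope): 9.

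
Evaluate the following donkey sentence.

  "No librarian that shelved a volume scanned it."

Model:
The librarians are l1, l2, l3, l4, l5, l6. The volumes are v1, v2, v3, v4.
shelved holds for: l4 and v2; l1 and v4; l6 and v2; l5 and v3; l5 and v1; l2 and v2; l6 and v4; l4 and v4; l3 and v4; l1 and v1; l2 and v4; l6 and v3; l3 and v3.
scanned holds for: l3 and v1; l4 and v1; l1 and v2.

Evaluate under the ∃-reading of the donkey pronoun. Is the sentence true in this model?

"it" takes "a volume" as antecedent — a donkey pronoun bound across the clause boundary.
Truth condition: for no (l,v) with shelved(l,v) does scanned(l,v) hold.
Restrictor pairs — does the scope hold? (l1,v1):fails  (l1,v4):fails  (l2,v2):fails  (l2,v4):fails  (l3,v3):fails  (l3,v4):fails  (l4,v2):fails  (l4,v4):fails  (l5,v1):fails  (l5,v3):fails  (l6,v2):fails  (l6,v3):fails  (l6,v4):fails
Scope holds for no restrictor pair, so the sentence is true.

True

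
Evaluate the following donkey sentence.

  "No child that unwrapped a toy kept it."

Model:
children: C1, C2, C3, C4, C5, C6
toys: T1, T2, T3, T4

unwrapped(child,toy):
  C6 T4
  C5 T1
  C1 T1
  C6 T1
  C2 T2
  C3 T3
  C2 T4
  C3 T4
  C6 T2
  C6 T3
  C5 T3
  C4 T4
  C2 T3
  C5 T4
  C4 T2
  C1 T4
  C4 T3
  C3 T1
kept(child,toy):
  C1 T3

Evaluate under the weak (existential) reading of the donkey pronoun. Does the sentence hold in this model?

True

"it" takes "a toy" as antecedent — a donkey pronoun bound across the clause boundary.
Truth condition: for no (c,t) with unwrapped(c,t) does kept(c,t) hold.
Restrictor pairs — does the scope hold? (C1,T1):fails  (C1,T4):fails  (C2,T2):fails  (C2,T3):fails  (C2,T4):fails  (C3,T1):fails  (C3,T3):fails  (C3,T4):fails  (C4,T2):fails  (C4,T3):fails  (C4,T4):fails  (C5,T1):fails  (C5,T3):fails  (C5,T4):fails  (C6,T1):fails  (C6,T2):fails  (C6,T3):fails  (C6,T4):fails
Scope holds for no restrictor pair, so the sentence is true.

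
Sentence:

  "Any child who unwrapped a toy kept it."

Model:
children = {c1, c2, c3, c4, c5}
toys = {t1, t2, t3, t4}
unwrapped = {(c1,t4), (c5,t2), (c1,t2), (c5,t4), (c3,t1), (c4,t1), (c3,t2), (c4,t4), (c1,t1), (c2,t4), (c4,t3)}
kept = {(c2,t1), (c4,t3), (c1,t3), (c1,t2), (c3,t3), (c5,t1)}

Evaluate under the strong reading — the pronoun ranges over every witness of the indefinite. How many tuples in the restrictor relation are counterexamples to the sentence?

"it" takes "a toy" as antecedent — a donkey pronoun bound across the clause boundary.
Strong reading: for every (c,t) with unwrapped(c,t), kept(c,t).
Restrictor pairs: (c1,t1) ✗  (c1,t2) ✓  (c1,t4) ✗  (c2,t4) ✗  (c3,t1) ✗  (c3,t2) ✗  (c4,t1) ✗  (c4,t3) ✓  (c4,t4) ✗  (c5,t2) ✗  (c5,t4) ✗
Counterexamples (restrictor pairs failing the scope): 9.

9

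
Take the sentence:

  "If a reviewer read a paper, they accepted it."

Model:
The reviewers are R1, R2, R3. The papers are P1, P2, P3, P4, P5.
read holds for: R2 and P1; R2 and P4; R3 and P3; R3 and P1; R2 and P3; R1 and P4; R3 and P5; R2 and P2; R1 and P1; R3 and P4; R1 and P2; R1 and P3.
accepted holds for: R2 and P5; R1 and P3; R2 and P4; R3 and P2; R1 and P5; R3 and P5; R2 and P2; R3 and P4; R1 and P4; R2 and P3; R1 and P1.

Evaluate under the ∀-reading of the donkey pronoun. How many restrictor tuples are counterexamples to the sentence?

"it" takes "a paper" as antecedent — a donkey pronoun bound across the clause boundary.
Strong reading: for every (r,p) with read(r,p), accepted(r,p).
Restrictor pairs: (R1,P1) ✓  (R1,P2) ✗  (R1,P3) ✓  (R1,P4) ✓  (R2,P1) ✗  (R2,P2) ✓  (R2,P3) ✓  (R2,P4) ✓  (R3,P1) ✗  (R3,P3) ✗  (R3,P4) ✓  (R3,P5) ✓
Counterexamples (restrictor pairs failing the scope): 4.

4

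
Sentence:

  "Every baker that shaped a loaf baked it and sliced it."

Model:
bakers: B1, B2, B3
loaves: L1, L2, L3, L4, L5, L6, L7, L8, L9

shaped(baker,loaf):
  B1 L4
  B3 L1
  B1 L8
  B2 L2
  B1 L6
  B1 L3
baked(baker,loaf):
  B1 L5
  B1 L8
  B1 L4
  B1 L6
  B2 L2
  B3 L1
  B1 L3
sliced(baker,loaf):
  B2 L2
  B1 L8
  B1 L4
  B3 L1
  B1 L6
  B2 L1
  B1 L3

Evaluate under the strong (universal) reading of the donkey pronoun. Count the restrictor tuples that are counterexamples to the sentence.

0

"it" takes "a loaf" as antecedent — a donkey pronoun bound across the clause boundary.
Strong reading: for every (b,l) with shaped(b,l), baked(b,l) ∧ sliced(b,l).
Restrictor pairs: (B1,L3) ✓  (B1,L4) ✓  (B1,L6) ✓  (B1,L8) ✓  (B2,L2) ✓  (B3,L1) ✓
Counterexamples (restrictor pairs failing the scope): 0.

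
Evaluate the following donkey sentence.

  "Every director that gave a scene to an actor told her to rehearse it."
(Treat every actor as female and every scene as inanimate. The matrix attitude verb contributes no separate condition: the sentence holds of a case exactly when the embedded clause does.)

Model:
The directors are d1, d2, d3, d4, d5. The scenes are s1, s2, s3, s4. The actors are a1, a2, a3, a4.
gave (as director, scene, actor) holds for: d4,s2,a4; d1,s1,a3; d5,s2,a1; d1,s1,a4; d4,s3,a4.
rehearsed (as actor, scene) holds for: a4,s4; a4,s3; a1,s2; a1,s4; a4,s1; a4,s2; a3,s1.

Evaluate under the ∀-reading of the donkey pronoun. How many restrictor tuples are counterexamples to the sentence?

0

"her" takes "an actor" as antecedent and "it" takes "a scene"; both are donkey pronouns co-varying with the restrictor.
Strong reading: for every (d,s,a) with gave(d,s,a), rehearsed(a,s).
Restrictor triples: (d1,s1,a3)→rehearsed(a3,s1) ✓  (d1,s1,a4)→rehearsed(a4,s1) ✓  (d4,s2,a4)→rehearsed(a4,s2) ✓  (d4,s3,a4)→rehearsed(a4,s3) ✓  (d5,s2,a1)→rehearsed(a1,s2) ✓
Counterexamples (restrictor triples failing the scope): 0.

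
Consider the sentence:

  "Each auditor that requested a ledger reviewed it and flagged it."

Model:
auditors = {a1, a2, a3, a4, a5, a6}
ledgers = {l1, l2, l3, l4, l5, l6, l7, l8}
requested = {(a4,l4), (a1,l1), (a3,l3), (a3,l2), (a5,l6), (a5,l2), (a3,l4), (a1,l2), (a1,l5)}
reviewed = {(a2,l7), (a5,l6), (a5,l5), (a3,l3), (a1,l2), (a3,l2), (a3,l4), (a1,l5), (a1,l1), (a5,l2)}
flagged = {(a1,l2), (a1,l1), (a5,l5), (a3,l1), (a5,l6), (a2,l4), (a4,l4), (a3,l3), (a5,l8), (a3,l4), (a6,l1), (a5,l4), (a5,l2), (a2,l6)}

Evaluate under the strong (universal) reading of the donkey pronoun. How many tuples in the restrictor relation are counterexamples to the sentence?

3

"it" takes "a ledger" as antecedent — a donkey pronoun bound across the clause boundary.
Strong reading: for every (a,l) with requested(a,l), reviewed(a,l) ∧ flagged(a,l).
Restrictor pairs: (a1,l1) ✓  (a1,l2) ✓  (a1,l5) ✗  (a3,l2) ✗  (a3,l3) ✓  (a3,l4) ✓  (a4,l4) ✗  (a5,l2) ✓  (a5,l6) ✓
Counterexamples (restrictor pairs failing the scope): 3.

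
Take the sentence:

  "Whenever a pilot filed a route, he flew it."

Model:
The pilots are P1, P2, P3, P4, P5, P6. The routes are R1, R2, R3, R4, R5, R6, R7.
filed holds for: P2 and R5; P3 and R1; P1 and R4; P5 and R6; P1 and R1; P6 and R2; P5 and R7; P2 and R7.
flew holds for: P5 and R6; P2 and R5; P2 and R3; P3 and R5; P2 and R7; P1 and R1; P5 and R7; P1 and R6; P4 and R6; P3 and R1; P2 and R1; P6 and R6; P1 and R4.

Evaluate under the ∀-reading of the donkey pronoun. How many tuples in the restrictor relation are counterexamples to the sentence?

"it" takes "a route" as antecedent — a donkey pronoun bound across the clause boundary.
Strong reading: for every (p,r) with filed(p,r), flew(p,r).
Restrictor pairs: (P1,R1) ✓  (P1,R4) ✓  (P2,R5) ✓  (P2,R7) ✓  (P3,R1) ✓  (P5,R6) ✓  (P5,R7) ✓  (P6,R2) ✗
Counterexamples (restrictor pairs failing the scope): 1.

1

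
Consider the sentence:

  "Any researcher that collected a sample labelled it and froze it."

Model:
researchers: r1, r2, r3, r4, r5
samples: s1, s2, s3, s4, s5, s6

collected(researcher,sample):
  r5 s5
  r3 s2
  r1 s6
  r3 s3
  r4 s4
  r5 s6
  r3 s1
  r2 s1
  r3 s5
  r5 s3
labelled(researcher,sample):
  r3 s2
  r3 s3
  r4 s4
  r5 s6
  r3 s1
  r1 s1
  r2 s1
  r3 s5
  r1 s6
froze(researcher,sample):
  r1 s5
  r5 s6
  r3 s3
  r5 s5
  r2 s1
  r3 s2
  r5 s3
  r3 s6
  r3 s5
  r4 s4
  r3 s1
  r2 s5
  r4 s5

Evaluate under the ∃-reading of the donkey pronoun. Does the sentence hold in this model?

False

"it" takes "a sample" as antecedent — a donkey pronoun bound across the clause boundary.
Weak reading: every researcher r with some collected-sample has at least one collected-sample s such that labelled(r,s) ∧ froze(r,s).
Per researcher: r1:✗  r2:✓  r3:✓  r4:✓  r5:✓
r1 has no witness among its collected-samples.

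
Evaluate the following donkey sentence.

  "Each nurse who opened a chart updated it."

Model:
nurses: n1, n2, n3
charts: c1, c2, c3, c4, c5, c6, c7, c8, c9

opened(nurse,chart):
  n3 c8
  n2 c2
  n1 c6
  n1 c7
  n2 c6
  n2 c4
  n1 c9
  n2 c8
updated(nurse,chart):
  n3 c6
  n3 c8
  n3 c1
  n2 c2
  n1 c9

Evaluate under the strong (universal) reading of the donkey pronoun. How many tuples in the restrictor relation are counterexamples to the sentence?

"it" takes "a chart" as antecedent — a donkey pronoun bound across the clause boundary.
Strong reading: for every (n,c) with opened(n,c), updated(n,c).
Restrictor pairs: (n1,c6) ✗  (n1,c7) ✗  (n1,c9) ✓  (n2,c2) ✓  (n2,c4) ✗  (n2,c6) ✗  (n2,c8) ✗  (n3,c8) ✓
Counterexamples (restrictor pairs failing the scope): 5.

5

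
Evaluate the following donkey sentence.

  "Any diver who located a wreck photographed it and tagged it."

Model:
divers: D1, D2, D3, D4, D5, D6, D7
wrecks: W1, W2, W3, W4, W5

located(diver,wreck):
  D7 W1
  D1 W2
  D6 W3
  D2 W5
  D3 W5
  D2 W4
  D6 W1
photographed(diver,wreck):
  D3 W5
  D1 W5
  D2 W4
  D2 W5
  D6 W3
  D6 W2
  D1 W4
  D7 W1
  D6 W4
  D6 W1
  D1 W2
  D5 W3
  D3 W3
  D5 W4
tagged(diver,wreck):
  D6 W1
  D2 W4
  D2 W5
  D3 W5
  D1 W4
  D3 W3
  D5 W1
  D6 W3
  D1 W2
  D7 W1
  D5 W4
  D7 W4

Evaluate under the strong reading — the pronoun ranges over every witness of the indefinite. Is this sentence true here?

"it" takes "a wreck" as antecedent — a donkey pronoun bound across the clause boundary.
Strong reading: for every (d,w) with located(d,w), photographed(d,w) ∧ tagged(d,w).
Restrictor pairs: (D1,W2) ✓  (D2,W4) ✓  (D2,W5) ✓  (D3,W5) ✓  (D6,W1) ✓  (D6,W3) ✓  (D7,W1) ✓
Every restrictor pair satisfies the scope.

True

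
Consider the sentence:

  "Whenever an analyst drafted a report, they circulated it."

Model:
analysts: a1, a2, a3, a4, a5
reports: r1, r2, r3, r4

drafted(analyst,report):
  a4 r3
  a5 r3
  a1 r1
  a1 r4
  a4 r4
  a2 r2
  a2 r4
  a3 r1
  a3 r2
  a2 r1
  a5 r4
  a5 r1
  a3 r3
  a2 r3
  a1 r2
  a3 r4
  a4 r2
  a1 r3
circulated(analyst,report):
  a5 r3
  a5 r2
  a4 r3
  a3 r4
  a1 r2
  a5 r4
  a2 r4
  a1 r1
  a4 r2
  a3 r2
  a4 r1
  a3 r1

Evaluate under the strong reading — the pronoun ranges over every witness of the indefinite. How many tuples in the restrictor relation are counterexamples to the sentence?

"it" takes "a report" as antecedent — a donkey pronoun bound across the clause boundary.
Strong reading: for every (a,r) with drafted(a,r), circulated(a,r).
Restrictor pairs: (a1,r1) ✓  (a1,r2) ✓  (a1,r3) ✗  (a1,r4) ✗  (a2,r1) ✗  (a2,r2) ✗  (a2,r3) ✗  (a2,r4) ✓  (a3,r1) ✓  (a3,r2) ✓  (a3,r3) ✗  (a3,r4) ✓  (a4,r2) ✓  (a4,r3) ✓  (a4,r4) ✗  (a5,r1) ✗  (a5,r3) ✓  (a5,r4) ✓
Counterexamples (restrictor pairs failing the scope): 8.

8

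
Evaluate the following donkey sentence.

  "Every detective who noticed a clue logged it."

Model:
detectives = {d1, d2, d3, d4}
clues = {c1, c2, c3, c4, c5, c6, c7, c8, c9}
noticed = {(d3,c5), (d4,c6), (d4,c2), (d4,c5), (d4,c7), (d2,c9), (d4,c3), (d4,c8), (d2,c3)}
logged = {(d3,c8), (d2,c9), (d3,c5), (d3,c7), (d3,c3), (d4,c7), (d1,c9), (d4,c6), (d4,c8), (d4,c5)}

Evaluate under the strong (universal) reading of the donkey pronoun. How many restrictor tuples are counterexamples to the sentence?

3

"it" takes "a clue" as antecedent — a donkey pronoun bound across the clause boundary.
Strong reading: for every (d,c) with noticed(d,c), logged(d,c).
Restrictor pairs: (d2,c3) ✗  (d2,c9) ✓  (d3,c5) ✓  (d4,c2) ✗  (d4,c3) ✗  (d4,c5) ✓  (d4,c6) ✓  (d4,c7) ✓  (d4,c8) ✓
Counterexamples (restrictor pairs failing the scope): 3.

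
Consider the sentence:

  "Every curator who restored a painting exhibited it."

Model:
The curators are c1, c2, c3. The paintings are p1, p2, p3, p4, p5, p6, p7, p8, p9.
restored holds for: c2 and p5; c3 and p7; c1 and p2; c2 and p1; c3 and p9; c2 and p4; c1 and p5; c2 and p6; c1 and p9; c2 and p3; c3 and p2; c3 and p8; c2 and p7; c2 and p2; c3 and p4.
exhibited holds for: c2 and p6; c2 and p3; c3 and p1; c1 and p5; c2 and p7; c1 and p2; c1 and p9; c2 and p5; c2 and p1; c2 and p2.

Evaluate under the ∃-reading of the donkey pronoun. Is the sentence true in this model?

"it" takes "a painting" as antecedent — a donkey pronoun bound across the clause boundary.
Weak reading: every curator c with some restored-painting has at least one restored-painting p such that exhibited(c,p).
Per curator: c1:✓  c2:✓  c3:✗
c3 has no witness among its restored-paintings.

False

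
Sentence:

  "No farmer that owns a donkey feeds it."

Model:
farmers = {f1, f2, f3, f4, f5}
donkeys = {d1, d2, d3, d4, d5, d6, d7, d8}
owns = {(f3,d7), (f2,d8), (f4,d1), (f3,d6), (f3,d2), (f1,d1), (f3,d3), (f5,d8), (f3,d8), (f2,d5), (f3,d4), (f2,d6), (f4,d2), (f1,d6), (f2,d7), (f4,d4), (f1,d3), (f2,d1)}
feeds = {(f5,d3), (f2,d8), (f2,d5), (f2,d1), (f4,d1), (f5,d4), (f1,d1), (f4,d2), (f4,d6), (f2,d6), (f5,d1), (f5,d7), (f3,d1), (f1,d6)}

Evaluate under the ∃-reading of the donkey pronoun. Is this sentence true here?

"it" takes "a donkey" as antecedent — a donkey pronoun bound across the clause boundary.
Truth condition: for no (f,d) with owns(f,d) does feeds(f,d) hold.
Restrictor pairs — does the scope hold? (f1,d1):holds  (f1,d3):fails  (f1,d6):holds  (f2,d1):holds  (f2,d5):holds  (f2,d6):holds  (f2,d7):fails  (f2,d8):holds  (f3,d2):fails  (f3,d3):fails  (f3,d4):fails  (f3,d6):fails  (f3,d7):fails  (f3,d8):fails  (f4,d1):holds  (f4,d2):holds  (f4,d4):fails  (f5,d8):fails
Scope holds for 8 pair(s), so the sentence is false.

False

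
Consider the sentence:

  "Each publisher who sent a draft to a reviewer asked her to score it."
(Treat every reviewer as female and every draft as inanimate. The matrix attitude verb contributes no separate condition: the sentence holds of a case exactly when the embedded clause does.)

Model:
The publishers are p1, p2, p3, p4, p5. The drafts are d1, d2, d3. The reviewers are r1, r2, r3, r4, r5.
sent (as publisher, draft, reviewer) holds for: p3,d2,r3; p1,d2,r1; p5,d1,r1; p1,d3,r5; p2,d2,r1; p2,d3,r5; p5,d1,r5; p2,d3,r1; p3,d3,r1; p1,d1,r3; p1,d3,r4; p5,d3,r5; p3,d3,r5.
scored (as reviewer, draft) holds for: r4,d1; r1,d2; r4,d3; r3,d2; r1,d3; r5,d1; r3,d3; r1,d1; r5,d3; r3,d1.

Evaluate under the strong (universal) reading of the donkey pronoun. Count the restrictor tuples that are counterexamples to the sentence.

0

"her" takes "a reviewer" as antecedent and "it" takes "a draft"; both are donkey pronouns co-varying with the restrictor.
Strong reading: for every (p,d,r) with sent(p,d,r), scored(r,d).
Restrictor triples: (p1,d1,r3)→scored(r3,d1) ✓  (p1,d2,r1)→scored(r1,d2) ✓  (p1,d3,r4)→scored(r4,d3) ✓  (p1,d3,r5)→scored(r5,d3) ✓  (p2,d2,r1)→scored(r1,d2) ✓  (p2,d3,r1)→scored(r1,d3) ✓  (p2,d3,r5)→scored(r5,d3) ✓  (p3,d2,r3)→scored(r3,d2) ✓  (p3,d3,r1)→scored(r1,d3) ✓  (p3,d3,r5)→scored(r5,d3) ✓  (p5,d1,r1)→scored(r1,d1) ✓  (p5,d1,r5)→scored(r5,d1) ✓  (p5,d3,r5)→scored(r5,d3) ✓
Counterexamples (restrictor triples failing the scope): 0.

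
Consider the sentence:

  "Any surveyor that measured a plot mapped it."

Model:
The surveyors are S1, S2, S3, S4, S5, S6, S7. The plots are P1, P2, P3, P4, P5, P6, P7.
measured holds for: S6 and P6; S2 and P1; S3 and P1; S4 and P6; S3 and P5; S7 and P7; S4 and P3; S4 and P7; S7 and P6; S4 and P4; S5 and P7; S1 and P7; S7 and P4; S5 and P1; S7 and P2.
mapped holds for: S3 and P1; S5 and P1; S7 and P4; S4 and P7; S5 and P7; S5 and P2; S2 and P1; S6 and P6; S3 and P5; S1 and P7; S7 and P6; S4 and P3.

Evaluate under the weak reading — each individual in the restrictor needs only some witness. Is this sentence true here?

"it" takes "a plot" as antecedent — a donkey pronoun bound across the clause boundary.
Weak reading: every surveyor s with some measured-plot has at least one measured-plot p such that mapped(s,p).
Per surveyor: S1:✓  S2:✓  S3:✓  S4:✓  S5:✓  S6:✓  S7:✓
Every surveyor in the restrictor has a witness.

True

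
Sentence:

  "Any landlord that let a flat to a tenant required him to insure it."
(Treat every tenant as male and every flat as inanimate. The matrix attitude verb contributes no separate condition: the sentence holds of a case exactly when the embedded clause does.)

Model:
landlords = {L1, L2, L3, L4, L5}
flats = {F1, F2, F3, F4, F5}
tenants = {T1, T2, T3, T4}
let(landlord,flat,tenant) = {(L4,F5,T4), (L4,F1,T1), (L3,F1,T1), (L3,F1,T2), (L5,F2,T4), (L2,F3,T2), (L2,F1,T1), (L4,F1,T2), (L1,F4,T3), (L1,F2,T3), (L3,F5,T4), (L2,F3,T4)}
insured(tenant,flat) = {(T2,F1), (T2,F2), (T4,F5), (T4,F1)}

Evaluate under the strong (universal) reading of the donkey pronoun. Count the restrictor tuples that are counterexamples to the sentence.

8

"him" takes "a tenant" as antecedent and "it" takes "a flat"; both are donkey pronouns co-varying with the restrictor.
Strong reading: for every (l,f,t) with let(l,f,t), insured(t,f).
Restrictor triples: (L1,F2,T3)→insured(T3,F2) ✗  (L1,F4,T3)→insured(T3,F4) ✗  (L2,F1,T1)→insured(T1,F1) ✗  (L2,F3,T2)→insured(T2,F3) ✗  (L2,F3,T4)→insured(T4,F3) ✗  (L3,F1,T1)→insured(T1,F1) ✗  (L3,F1,T2)→insured(T2,F1) ✓  (L3,F5,T4)→insured(T4,F5) ✓  (L4,F1,T1)→insured(T1,F1) ✗  (L4,F1,T2)→insured(T2,F1) ✓  (L4,F5,T4)→insured(T4,F5) ✓  (L5,F2,T4)→insured(T4,F2) ✗
Counterexamples (restrictor triples failing the scope): 8.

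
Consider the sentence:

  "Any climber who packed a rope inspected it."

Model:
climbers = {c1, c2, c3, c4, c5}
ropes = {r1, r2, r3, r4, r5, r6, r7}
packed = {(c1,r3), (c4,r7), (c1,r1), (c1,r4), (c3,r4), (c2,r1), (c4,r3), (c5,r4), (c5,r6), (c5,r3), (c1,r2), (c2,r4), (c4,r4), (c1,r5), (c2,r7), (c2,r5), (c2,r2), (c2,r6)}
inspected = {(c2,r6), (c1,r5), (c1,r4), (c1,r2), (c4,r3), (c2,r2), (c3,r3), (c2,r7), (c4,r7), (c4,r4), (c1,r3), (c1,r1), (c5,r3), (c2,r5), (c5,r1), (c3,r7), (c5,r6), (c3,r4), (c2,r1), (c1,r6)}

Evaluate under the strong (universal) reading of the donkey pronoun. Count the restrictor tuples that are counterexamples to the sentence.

"it" takes "a rope" as antecedent — a donkey pronoun bound across the clause boundary.
Strong reading: for every (c,r) with packed(c,r), inspected(c,r).
Restrictor pairs: (c1,r1) ✓  (c1,r2) ✓  (c1,r3) ✓  (c1,r4) ✓  (c1,r5) ✓  (c2,r1) ✓  (c2,r2) ✓  (c2,r4) ✗  (c2,r5) ✓  (c2,r6) ✓  (c2,r7) ✓  (c3,r4) ✓  (c4,r3) ✓  (c4,r4) ✓  (c4,r7) ✓  (c5,r3) ✓  (c5,r4) ✗  (c5,r6) ✓
Counterexamples (restrictor pairs failing the scope): 2.

2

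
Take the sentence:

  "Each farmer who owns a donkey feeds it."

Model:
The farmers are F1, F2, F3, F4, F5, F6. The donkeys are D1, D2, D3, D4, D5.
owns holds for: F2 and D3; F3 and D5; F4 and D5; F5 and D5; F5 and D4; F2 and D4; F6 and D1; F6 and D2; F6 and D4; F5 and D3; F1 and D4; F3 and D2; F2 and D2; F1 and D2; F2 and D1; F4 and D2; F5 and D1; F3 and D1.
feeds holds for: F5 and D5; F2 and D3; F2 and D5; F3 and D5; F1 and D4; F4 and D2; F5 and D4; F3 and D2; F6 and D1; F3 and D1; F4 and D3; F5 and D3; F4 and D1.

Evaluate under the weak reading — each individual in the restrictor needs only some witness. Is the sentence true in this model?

"it" takes "a donkey" as antecedent — a donkey pronoun bound across the clause boundary.
Weak reading: every farmer f with some owns-donkey has at least one owns-donkey d such that feeds(f,d).
Per farmer: F1:✓  F2:✓  F3:✓  F4:✓  F5:✓  F6:✓
Every farmer in the restrictor has a witness.

True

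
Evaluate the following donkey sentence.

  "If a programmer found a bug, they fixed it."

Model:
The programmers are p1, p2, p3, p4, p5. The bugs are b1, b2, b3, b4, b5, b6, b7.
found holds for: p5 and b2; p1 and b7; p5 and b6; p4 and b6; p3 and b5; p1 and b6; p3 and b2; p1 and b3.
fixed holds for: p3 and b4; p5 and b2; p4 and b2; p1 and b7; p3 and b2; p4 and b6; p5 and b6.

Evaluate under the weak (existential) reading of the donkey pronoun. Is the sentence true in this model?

"it" takes "a bug" as antecedent — a donkey pronoun bound across the clause boundary.
Weak reading: every programmer p with some found-bug has at least one found-bug b such that fixed(p,b).
Per programmer: p1:✓  p3:✓  p4:✓  p5:✓
Every programmer in the restrictor has a witness.

True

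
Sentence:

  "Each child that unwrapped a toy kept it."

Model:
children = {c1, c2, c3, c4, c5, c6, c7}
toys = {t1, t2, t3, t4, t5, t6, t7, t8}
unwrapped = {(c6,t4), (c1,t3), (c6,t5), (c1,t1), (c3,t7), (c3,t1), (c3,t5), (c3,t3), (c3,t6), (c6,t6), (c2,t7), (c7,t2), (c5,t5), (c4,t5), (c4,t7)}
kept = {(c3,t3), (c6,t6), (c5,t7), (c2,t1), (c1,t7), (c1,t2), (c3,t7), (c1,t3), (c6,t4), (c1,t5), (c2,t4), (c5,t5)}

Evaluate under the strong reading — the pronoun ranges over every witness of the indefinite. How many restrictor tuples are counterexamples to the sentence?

"it" takes "a toy" as antecedent — a donkey pronoun bound across the clause boundary.
Strong reading: for every (c,t) with unwrapped(c,t), kept(c,t).
Restrictor pairs: (c1,t1) ✗  (c1,t3) ✓  (c2,t7) ✗  (c3,t1) ✗  (c3,t3) ✓  (c3,t5) ✗  (c3,t6) ✗  (c3,t7) ✓  (c4,t5) ✗  (c4,t7) ✗  (c5,t5) ✓  (c6,t4) ✓  (c6,t5) ✗  (c6,t6) ✓  (c7,t2) ✗
Counterexamples (restrictor pairs failing the scope): 9.

9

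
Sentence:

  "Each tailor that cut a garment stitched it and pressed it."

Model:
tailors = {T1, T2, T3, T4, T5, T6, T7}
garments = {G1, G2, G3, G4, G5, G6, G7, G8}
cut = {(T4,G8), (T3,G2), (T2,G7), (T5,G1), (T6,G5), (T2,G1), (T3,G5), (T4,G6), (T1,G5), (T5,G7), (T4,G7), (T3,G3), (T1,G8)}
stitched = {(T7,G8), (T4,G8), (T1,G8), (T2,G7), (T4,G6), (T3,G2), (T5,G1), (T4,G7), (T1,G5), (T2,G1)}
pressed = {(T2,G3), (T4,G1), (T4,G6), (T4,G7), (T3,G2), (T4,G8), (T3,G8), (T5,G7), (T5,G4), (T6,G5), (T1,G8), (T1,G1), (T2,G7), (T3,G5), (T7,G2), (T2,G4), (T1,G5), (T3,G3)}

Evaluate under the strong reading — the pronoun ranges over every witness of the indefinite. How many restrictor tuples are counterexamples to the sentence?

"it" takes "a garment" as antecedent — a donkey pronoun bound across the clause boundary.
Strong reading: for every (t,g) with cut(t,g), stitched(t,g) ∧ pressed(t,g).
Restrictor pairs: (T1,G5) ✓  (T1,G8) ✓  (T2,G1) ✗  (T2,G7) ✓  (T3,G2) ✓  (T3,G3) ✗  (T3,G5) ✗  (T4,G6) ✓  (T4,G7) ✓  (T4,G8) ✓  (T5,G1) ✗  (T5,G7) ✗  (T6,G5) ✗
Counterexamples (restrictor pairs failing the scope): 6.

6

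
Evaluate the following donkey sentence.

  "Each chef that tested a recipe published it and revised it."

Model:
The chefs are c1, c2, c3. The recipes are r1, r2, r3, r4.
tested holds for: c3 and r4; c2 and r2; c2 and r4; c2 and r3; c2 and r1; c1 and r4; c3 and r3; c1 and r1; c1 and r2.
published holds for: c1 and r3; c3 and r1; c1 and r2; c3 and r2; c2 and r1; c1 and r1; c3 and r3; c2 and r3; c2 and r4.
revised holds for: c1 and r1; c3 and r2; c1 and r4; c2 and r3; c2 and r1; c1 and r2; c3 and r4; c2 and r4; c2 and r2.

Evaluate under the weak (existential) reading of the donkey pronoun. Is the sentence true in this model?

"it" takes "a recipe" as antecedent — a donkey pronoun bound across the clause boundary.
Weak reading: every chef c with some tested-recipe has at least one tested-recipe r such that published(c,r) ∧ revised(c,r).
Per chef: c1:✓  c2:✓  c3:✗
c3 has no witness among its tested-recipes.

False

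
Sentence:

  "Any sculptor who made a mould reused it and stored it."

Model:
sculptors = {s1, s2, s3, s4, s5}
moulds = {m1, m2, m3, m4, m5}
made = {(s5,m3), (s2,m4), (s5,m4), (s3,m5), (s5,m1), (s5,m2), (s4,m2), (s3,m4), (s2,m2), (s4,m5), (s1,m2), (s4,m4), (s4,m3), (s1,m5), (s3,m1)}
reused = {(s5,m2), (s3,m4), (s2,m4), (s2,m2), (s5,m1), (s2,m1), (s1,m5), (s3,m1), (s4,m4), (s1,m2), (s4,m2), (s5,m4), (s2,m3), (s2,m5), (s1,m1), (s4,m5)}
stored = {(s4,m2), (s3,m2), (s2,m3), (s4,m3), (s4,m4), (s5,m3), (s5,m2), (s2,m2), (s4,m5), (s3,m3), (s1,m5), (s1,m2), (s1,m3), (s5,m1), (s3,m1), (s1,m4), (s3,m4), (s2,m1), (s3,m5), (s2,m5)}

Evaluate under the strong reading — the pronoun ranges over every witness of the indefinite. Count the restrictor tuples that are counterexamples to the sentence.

"it" takes "a mould" as antecedent — a donkey pronoun bound across the clause boundary.
Strong reading: for every (s,m) with made(s,m), reused(s,m) ∧ stored(s,m).
Restrictor pairs: (s1,m2) ✓  (s1,m5) ✓  (s2,m2) ✓  (s2,m4) ✗  (s3,m1) ✓  (s3,m4) ✓  (s3,m5) ✗  (s4,m2) ✓  (s4,m3) ✗  (s4,m4) ✓  (s4,m5) ✓  (s5,m1) ✓  (s5,m2) ✓  (s5,m3) ✗  (s5,m4) ✗
Counterexamples (restrictor pairs failing the scope): 5.

5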